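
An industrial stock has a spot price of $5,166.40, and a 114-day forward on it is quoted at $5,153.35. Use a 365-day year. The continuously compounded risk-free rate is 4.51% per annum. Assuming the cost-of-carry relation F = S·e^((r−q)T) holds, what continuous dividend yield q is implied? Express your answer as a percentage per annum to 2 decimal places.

5.32%

From F = S·e^((r−q)T): (r − q) = ln(F/S)/T
ln(5153.35/5166.40) = ln(0.997474) = -0.002529
(r − q) = -0.002529 / (114/365) = -0.008097
q = r − ln(F/S)/T = 0.0451 + 0.008097 = 0.053197
q = 5.32%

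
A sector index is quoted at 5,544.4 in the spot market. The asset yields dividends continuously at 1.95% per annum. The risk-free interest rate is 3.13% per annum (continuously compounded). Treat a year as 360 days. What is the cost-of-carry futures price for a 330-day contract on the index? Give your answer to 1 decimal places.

5,604.7

F = S·e^((r − q)T) = 5544.4 · e^((0.0313 − 0.0195) × 330/360)
= 5544.4 · e^0.010817 = 5544.4 × 1.010876
F = 5,604.7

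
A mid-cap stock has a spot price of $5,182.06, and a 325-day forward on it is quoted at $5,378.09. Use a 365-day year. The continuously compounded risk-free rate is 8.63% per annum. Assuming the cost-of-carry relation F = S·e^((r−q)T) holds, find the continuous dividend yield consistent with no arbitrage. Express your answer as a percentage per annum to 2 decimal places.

4.46%

From F = S·e^((r−q)T): (r − q) = ln(F/S)/T
ln(5378.09/5182.06) = ln(1.037829) = 0.037131
(r − q) = 0.037131 / (325/365) = 0.041701
q = r − ln(F/S)/T = 0.0863 − 0.041701 = 0.044599
q = 4.46%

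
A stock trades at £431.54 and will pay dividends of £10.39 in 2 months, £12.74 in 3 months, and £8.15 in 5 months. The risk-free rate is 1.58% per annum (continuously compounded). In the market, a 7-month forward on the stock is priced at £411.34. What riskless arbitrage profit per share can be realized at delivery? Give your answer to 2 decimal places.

£7.24 per share

PV(dividends) I = 10.39·e^(−0.0158·2/12) + 12.74·e^(−0.0158·3/12) + 8.15·e^(−0.0158·5/12) = 31.1490
Fair forward F* = (S − I)·e^(rT) = (431.54 − 31.1490)·e^0.009217 = 400.3910 × 1.009260 = 404.0986
Market £411.34 > fair 404.0986: forward overpriced → cash-and-carry (borrow at r, buy the stock and collect the dividends, short the forward).
Profit at T = |F_mkt − F*| = |411.34 − 404.0986| = £7.24 per share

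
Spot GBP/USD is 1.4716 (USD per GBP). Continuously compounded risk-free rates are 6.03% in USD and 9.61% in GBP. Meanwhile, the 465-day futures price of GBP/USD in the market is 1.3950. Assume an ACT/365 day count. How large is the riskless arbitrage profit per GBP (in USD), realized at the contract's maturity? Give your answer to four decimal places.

0.0110 per GBP (in USD)

Fair futures: F* = S·e^(carry·T), with carry = (r_USD − r_GBP) = 0.0603 − 0.0961 = -0.0358
F* = 1.4716 · e^(-0.0358 × 465/365) = 1.4716 · e^-0.045608 = 1.4716 × 0.955416 = 1.4060
Market 1.3950 < fair 1.4060: forward underpriced → reverse cash-and-carry (short spot, go long the forward).
At maturity, profit = |F_mkt − F*| = |1.3950 − 1.4060| = 0.0110 per GBP (in USD)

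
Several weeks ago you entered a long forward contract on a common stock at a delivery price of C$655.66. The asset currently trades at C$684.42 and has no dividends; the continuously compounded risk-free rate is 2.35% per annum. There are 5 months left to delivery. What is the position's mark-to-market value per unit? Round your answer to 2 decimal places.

Current fair forward for the remaining 5 months: F = S·e^(r·T), r = 0.0235
F = 684.42 · e^(0.0235 × 5/12) = 684.42 × 1.009840 = 691.1547
Value of long forward = (F − K)·e^(−rT) = (691.1547 − 655.66) · e^(−0.0235·5/12)
= 35.4947 × 0.990256 = 35.15

C$35.15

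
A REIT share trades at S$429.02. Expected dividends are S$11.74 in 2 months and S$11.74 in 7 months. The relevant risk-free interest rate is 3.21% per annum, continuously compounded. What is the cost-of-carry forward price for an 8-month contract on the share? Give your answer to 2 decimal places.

S$414.60

PV(dividends) I = 11.74·e^(−0.0321·2/12) + 11.74·e^(−0.0321·7/12)
I = 11.6774 + 11.5222 = 23.1996
F = (S − I)·e^(rT) = (429.02 − 23.1996) · e^(0.0321·8/12)
= 405.8204 · e^0.021400 = 405.8204 × 1.021631 = S$414.60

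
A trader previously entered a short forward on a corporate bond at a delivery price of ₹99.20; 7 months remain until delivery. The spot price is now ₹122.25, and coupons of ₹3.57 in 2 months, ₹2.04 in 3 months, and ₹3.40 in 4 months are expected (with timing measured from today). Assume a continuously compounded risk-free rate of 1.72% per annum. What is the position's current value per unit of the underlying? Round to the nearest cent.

PV(remaining coupons) I = 3.57·e^(−0.0172·2/12) + 2.04·e^(−0.0172·3/12) + 3.40·e^(−0.0172·4/12) = 8.9716
Current forward F = (S − I)·e^(rT) = (122.25 − 8.9716)·e^(0.0172·7/12) = 113.2784 × 1.010084 = 114.4207
Value (long) = (F − K)·e^(−rT) = (114.4207 − 99.20) × 0.990017 = 15.0688
Short position value = −(long value) = -₹15.07

-₹15.07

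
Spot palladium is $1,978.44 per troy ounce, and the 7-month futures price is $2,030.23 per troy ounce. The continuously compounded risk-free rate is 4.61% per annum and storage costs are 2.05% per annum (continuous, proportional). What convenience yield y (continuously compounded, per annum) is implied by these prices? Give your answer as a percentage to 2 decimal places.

2.23%

F = S·e^((r+u−y)T) ⇒ (r+u−y) = ln(F/S)/T
ln(2030.23/1978.44) = 0.025840; /T ⇒ 0.044297
y = r + u − ln(F/S)/T = 0.0461 + 0.0205 − 0.044297 = 0.022303
y = 2.23%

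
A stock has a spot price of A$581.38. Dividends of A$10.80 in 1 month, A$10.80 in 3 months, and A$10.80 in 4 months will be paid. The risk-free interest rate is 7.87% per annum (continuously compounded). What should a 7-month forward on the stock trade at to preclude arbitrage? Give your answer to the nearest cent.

A$575.36

PV(dividends) I = 10.80·e^(−0.0787·1/12) + 10.80·e^(−0.0787·3/12) + 10.80·e^(−0.0787·4/12)
I = 10.7294 + 10.5896 + 10.5204 = 31.8394
F = (S − I)·e^(rT) = (581.38 − 31.8394) · e^(0.0787·7/12)
= 549.5406 · e^0.045908 = 549.5406 × 1.046978 = A$575.36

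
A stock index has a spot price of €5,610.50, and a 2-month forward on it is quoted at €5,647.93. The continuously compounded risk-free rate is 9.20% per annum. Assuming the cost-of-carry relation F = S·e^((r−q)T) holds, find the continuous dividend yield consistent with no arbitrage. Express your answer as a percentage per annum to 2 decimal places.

5.21%

From F = S·e^((r−q)T): (r − q) = ln(F/S)/T
ln(5647.93/5610.50) = ln(1.006671) = 0.006649
(r − q) = 0.006649 / (2/12) = 0.039894
q = r − ln(F/S)/T = 0.0920 − 0.039894 = 0.052106
q = 5.21%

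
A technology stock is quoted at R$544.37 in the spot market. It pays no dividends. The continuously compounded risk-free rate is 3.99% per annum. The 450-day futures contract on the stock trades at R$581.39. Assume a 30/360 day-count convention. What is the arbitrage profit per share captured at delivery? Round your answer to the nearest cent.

Fair futures: F* = S·e^(carry·T), with carry = r = 0.0399
F* = 544.37 · e^(0.0399 × 450/360) = 544.37 · e^0.049875 = 544.37 × 1.051140 = R$572.2091
Market R$581.39 > fair R$572.2091: forward overpriced → cash-and-carry (buy spot, short the forward).
At maturity, profit = |F_mkt − F*| = |581.39 − 572.2091| = R$9.18 per share

R$9.18 per share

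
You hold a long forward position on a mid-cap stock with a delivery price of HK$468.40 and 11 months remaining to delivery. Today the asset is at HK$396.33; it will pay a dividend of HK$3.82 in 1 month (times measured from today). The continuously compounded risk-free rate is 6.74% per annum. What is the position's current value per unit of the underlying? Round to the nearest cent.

PV(remaining dividends) I = 3.82·e^(−0.0674·1/12) = 3.7986
Current forward F = (S − I)·e^(rT) = (396.33 − 3.7986)·e^(0.0674·11/12) = 392.5314 × 1.063732 = 417.5482
Value (long) = (F − K)·e^(−rT) = (417.5482 − 468.40) × 0.940087 = -47.8051
Value = -HK$47.81

-HK$47.81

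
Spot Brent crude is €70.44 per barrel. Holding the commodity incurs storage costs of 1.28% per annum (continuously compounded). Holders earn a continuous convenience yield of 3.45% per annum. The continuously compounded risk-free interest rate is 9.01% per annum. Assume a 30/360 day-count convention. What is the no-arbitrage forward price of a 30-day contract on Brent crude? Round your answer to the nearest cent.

Net carry = r + u − y = 0.0901 + 0.0128 − 0.0345 = 0.0684
F = S·e^((r+u−y)T) = 70.44 · e^(0.0684 × 30/360) = 70.44 · e^0.005700
= 70.44 × 1.005716 = €70.84 per barrel

€70.84 per barrel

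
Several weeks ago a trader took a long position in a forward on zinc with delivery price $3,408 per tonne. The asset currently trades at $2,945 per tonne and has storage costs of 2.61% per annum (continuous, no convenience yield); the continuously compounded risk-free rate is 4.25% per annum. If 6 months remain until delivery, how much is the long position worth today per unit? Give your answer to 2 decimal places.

Current fair forward for the remaining 6 months: F = S·e^((r + u)·T), (r + u) = 0.0425 + 0.0261 = 0.0686
F = 2945 · e^(0.0686 × 6/12) = 2945 × 1.03489503 = 3047.7659
Value of long forward = (F − K)·e^(−rT) = (3047.7659 − 3408) · e^(−0.0425·6/12)
= -360.2341 × 0.97897419 = -352.66

-$352.66 per tonne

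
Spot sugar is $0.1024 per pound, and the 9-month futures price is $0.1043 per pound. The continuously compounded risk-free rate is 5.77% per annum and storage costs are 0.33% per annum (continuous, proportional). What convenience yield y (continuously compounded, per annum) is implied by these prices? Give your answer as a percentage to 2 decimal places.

3.65%

F = S·e^((r+u−y)T) ⇒ (r+u−y) = ln(F/S)/T
ln(0.1043/0.1024) = 0.018385; /T ⇒ 0.024513
y = r + u − ln(F/S)/T = 0.0577 + 0.0033 − 0.024513 = 0.036487
y = 3.65%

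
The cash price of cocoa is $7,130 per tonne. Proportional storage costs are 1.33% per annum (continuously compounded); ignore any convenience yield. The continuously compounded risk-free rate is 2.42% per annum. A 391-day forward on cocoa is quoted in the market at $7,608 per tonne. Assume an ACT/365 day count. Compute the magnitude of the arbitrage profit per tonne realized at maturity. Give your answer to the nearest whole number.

Fair forward: F* = S·e^(carry·T), with carry = (r + u) = 0.0242 + 0.0133 = 0.0375
F* = 7130 · e^(0.0375 × 391/365) = 7130 · e^0.040171 = 7130 × 1.040989 = $7422.2516
Market $7608 > fair $7422.2516: forward overpriced → cash-and-carry (buy spot, short the forward).
At maturity, profit = |F_mkt − F*| = |7608 − 7422.2516| = $186 per tonne

$186 per tonne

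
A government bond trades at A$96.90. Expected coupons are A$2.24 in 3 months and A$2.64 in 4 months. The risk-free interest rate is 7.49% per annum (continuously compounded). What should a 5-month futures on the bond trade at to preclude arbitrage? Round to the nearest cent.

A$95.05

PV(coupons) I = 2.24·e^(−0.0749·3/12) + 2.64·e^(−0.0749·4/12)
I = 2.1984 + 2.5749 = 4.7733
F = (S − I)·e^(rT) = (96.90 − 4.7733) · e^(0.0749·5/12)
= 92.1267 · e^0.031208 = 92.1267 × 1.031700 = A$95.05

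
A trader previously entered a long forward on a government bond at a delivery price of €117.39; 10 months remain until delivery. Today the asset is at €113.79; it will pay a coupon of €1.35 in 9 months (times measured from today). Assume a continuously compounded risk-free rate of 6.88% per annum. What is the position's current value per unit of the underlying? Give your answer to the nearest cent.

PV(remaining coupons) I = 1.35·e^(−0.0688·9/12) = 1.2821
Current forward F = (S − I)·e^(rT) = (113.79 − 1.2821)·e^(0.0688·10/12) = 112.5079 × 1.059009 = 119.1469
Value (long) = (F − K)·e^(−rT) = (119.1469 − 117.39) × 0.944279 = 1.6590
Value = €1.66

€1.66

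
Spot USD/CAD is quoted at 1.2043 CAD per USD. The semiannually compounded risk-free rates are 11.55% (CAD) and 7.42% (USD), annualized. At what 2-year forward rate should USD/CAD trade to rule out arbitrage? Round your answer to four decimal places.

1.3031

By covered interest parity, F = S · (1+r_CAD/2)^(2T) / (1+r_USD/2)^(2T)
= 1.2043 × 1.251792 / 1.156865 = 1.2043 × 1.082055
F = 1.3031 CAD per USD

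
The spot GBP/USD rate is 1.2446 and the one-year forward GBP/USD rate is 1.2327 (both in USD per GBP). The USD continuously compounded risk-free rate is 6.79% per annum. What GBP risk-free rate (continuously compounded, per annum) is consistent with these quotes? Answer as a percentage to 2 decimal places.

7.75%

F = S·e^((r_USD − r_GBP)T) ⇒ r_GBP = r_USD − ln(F/S)/T
ln(1.2327/1.2446) = -0.009607; /(12/12) = -0.009607
r_GBP = 0.0679 + 0.009607 = 0.077507
r_GBP = 7.75%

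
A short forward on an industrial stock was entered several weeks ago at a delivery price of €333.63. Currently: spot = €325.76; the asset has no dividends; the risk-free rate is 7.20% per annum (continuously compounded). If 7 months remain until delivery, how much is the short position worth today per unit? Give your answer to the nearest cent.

-€5.85

Current fair forward for the remaining 7 months: F = S·e^(r·T), r = 0.0720
F = 325.76 · e^(0.0720 × 7/12) = 325.76 × 1.042894 = 339.7331
Value of long forward = (F − K)·e^(−rT) = (339.7331 − 333.63) · e^(−0.0720·7/12)
= 6.1031 × 0.958870 = 5.85
Short position value = −(long value) = -€5.85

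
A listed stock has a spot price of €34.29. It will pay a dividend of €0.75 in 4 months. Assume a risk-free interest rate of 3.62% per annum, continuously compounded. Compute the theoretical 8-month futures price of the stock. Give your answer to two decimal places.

PV(dividends) I = 0.75·e^(−0.0362·4/12)
I = 0.7410
F = (S − I)·e^(rT) = (34.29 − 0.7410) · e^(0.0362·8/12)
= 33.5490 · e^0.024133 = 33.5490 × 1.024427 = €34.37

€34.37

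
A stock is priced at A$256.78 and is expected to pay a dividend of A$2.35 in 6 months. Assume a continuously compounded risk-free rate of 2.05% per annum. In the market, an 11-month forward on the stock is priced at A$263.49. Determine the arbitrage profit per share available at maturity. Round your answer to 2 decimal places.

PV(dividends) I = 2.35·e^(−0.0205·6/12) = 2.3260
Fair forward F* = (S − I)·e^(rT) = (256.78 − 2.3260)·e^0.018792 = 254.4540 × 1.018970 = 259.2810
Market A$263.49 > fair 259.2810: forward overpriced → cash-and-carry (borrow at r, buy the stock and collect the dividends, short the forward).
Profit at T = |F_mkt − F*| = |263.49 − 259.2810| = A$4.21 per share

A$4.21 per share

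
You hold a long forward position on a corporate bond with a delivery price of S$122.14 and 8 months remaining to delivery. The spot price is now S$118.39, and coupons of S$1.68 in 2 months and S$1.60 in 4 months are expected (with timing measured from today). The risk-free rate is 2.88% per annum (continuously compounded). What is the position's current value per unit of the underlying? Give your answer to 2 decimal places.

PV(remaining coupons) I = 1.68·e^(−0.0288·2/12) + 1.60·e^(−0.0288·4/12) = 3.2567
Current forward F = (S − I)·e^(rT) = (118.39 − 3.2567)·e^(0.0288·8/12) = 115.1333 × 1.019386 = 117.3653
Value (long) = (F − K)·e^(−rT) = (117.3653 − 122.14) × 0.980983 = -4.6839
Value = -S$4.68

-S$4.68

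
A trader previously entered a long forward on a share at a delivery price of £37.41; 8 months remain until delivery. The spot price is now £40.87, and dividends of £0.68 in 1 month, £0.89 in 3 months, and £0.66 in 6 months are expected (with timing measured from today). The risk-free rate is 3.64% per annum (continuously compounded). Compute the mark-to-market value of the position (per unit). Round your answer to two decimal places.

£2.15

PV(remaining dividends) I = 0.68·e^(−0.0364·1/12) + 0.89·e^(−0.0364·3/12) + 0.66·e^(−0.0364·6/12) = 2.2080
Current forward F = (S − I)·e^(rT) = (40.87 − 2.2080)·e^(0.0364·8/12) = 38.6620 × 1.024563 = 39.6117
Value (long) = (F − K)·e^(−rT) = (39.6117 − 37.41) × 0.976025 = 2.1489
Value = £2.15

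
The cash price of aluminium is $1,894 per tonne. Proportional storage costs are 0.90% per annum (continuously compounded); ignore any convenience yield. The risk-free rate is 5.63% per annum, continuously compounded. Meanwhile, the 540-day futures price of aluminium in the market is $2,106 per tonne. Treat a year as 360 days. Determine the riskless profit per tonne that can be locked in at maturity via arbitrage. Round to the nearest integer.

Fair futures: F* = S·e^(carry·T), with carry = (r + u) = 0.0563 + 0.0090 = 0.0653
F* = 1894 · e^(0.0653 × 540/360) = 1894 · e^0.097950 = 1894 × 1.102908 = $2088.9078
Market $2106 > fair $2088.9078: forward overpriced → cash-and-carry (buy spot, short the forward).
At maturity, profit = |F_mkt − F*| = |2106 − 2088.9078| = $17 per tonne

$17 per tonne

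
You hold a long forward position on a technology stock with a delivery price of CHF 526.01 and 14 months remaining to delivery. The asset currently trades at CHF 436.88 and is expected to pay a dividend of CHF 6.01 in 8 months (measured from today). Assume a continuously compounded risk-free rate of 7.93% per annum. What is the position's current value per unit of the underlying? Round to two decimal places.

PV(remaining dividends) I = 6.01·e^(−0.0793·8/12) = 5.7005
Current forward F = (S − I)·e^(rT) = (436.88 − 5.7005)·e^(0.0793·14/12) = 431.1795 × 1.096931 = 472.9742
Value (long) = (F − K)·e^(−rT) = (472.9742 − 526.01) × 0.911634 = -48.3492
Value = -CHF 48.35

-CHF 48.35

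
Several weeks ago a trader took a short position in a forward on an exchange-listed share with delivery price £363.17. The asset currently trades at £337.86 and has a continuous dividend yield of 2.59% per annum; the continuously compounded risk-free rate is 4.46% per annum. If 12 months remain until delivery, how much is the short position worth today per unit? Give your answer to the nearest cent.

£18.11

Current fair forward for the remaining 12 months: F = S·e^((r − q)·T), (r − q) = 0.0446 − 0.0259 = 0.0187
F = 337.86 · e^(0.0187 × 12/12) = 337.86 × 1.018876 = 344.2374
Value of long forward = (F − K)·e^(−rT) = (344.2374 − 363.17) · e^(−0.0446·12/12)
= -18.9326 × 0.956380 = -18.11
Short position value = −(long value) = £18.11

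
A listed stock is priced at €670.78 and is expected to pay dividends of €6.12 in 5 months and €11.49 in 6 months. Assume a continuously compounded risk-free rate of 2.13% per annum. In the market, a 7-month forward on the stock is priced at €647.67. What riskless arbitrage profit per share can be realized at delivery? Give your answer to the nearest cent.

€13.84 per share

PV(dividends) I = 6.12·e^(−0.0213·5/12) + 11.49·e^(−0.0213·6/12) = 17.4342
Fair forward F* = (S − I)·e^(rT) = (670.78 − 17.4342)·e^0.012425 = 653.3458 × 1.012503 = 661.5146
Market €647.67 < fair 661.5146: forward underpriced → reverse cash-and-carry (short the stock, invest proceeds at r, pay the dividends, go long the forward).
Profit at T = |F_mkt − F*| = |647.67 − 661.5146| = €13.84 per share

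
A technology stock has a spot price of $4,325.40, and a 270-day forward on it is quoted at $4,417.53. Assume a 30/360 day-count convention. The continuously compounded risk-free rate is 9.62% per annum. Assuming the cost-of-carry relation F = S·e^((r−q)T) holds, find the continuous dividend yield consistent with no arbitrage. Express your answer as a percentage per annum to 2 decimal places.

6.81%

From F = S·e^((r−q)T): (r − q) = ln(F/S)/T
ln(4417.53/4325.40) = ln(1.021300) = 0.021076
(r − q) = 0.021076 / (270/360) = 0.028101
q = r − ln(F/S)/T = 0.0962 − 0.028101 = 0.068099
q = 6.81%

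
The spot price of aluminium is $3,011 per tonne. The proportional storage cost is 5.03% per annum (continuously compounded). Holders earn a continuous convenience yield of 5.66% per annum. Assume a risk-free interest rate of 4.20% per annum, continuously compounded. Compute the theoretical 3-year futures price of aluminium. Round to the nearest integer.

Net carry = r + u − y = 0.0420 + 0.0503 − 0.0566 = 0.0357
F = S·e^((r+u−y)T) = 3011 · e^(0.0357 × 3) = 3011 · e^0.107100
= 3011 × 1.113046 = $3,351 per tonne

$3,351 per tonne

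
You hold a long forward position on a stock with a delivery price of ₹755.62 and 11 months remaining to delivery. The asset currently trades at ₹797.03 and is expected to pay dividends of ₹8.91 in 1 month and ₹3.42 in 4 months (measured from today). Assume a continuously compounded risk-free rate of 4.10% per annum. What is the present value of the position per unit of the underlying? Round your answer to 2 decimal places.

PV(remaining dividends) I = 8.91·e^(−0.0410·1/12) + 3.42·e^(−0.0410·4/12) = 12.2532
Current forward F = (S − I)·e^(rT) = (797.03 − 12.2532)·e^(0.0410·11/12) = 784.7768 × 1.038299 = 814.8330
Value (long) = (F − K)·e^(−rT) = (814.8330 − 755.62) × 0.963114 = 57.0289
Value = ₹57.03

₹57.03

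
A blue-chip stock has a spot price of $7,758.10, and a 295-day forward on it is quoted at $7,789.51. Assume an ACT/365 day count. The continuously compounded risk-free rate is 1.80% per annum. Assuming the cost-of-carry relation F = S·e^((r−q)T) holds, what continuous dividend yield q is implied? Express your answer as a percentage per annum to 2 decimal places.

1.30%

From F = S·e^((r−q)T): (r − q) = ln(F/S)/T
ln(7789.51/7758.10) = ln(1.004049) = 0.004041
(r − q) = 0.004041 / (295/365) = 0.005000
q = r − ln(F/S)/T = 0.0180 − 0.005000 = 0.013000
q = 1.30%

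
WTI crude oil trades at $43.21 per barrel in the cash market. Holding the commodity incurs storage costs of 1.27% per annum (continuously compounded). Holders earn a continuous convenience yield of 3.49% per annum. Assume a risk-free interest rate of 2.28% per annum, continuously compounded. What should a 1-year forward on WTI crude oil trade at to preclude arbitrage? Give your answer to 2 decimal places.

Net carry = r + u − y = 0.0228 + 0.0127 − 0.0349 = 0.0006
F = S·e^((r+u−y)T) = 43.21 · e^(0.0006 × 1) = 43.21 · e^0.000600
= 43.21 × 1.000600 = $43.24 per barrel

$43.24 per barrel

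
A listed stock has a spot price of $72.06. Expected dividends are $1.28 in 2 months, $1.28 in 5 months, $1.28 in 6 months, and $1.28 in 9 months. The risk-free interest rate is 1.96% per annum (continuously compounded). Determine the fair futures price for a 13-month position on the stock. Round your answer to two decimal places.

$68.42

PV(dividends) I = 1.28·e^(−0.0196·2/12) + 1.28·e^(−0.0196·5/12) + 1.28·e^(−0.0196·6/12) + 1.28·e^(−0.0196·9/12)
I = 1.2758 + 1.2696 + 1.2675 + 1.2613 = 5.0742
F = (S − I)·e^(rT) = (72.06 − 5.0742) · e^(0.0196·13/12)
= 66.9858 · e^0.021233 = 66.9858 × 1.021460 = $68.42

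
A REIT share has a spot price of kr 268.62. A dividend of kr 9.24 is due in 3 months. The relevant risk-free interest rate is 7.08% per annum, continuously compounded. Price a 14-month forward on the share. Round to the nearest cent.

PV(dividends) I = 9.24·e^(−0.0708·3/12)
I = 9.0779
F = (S − I)·e^(rT) = (268.62 − 9.0779) · e^(0.0708·14/12)
= 259.5421 · e^0.082600 = 259.5421 × 1.086107 = kr 281.89

kr 281.89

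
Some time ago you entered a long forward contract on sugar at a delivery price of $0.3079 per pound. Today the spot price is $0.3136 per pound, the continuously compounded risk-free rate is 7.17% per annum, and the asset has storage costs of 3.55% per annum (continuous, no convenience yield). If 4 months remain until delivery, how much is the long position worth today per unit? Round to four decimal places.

Current fair forward for the remaining 4 months: F = S·e^((r + u)·T), (r + u) = 0.0717 + 0.0355 = 0.1072
F = 0.3136 · e^(0.1072 × 4/12) = 0.3136 × 1.036379 = 0.3250
Value of long forward = (F − K)·e^(−rT) = (0.3250 − 0.3079) · e^(−0.0717·4/12)
= 0.0171 × 0.976383 = 0.0167

$0.0167 per pound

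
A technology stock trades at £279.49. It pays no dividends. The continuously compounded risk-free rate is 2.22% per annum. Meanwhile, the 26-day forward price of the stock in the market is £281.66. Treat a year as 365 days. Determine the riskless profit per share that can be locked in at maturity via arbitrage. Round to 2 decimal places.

Fair forward: F* = S·e^(carry·T), with carry = r = 0.0222
F* = 279.49 · e^(0.0222 × 26/365) = 279.49 · e^0.001581 = 279.49 × 1.001582 = £279.9322
Market £281.66 > fair £279.9322: forward overpriced → cash-and-carry (buy spot, short the forward).
At maturity, profit = |F_mkt − F*| = |281.66 − 279.9322| = £1.73 per share

£1.73 per share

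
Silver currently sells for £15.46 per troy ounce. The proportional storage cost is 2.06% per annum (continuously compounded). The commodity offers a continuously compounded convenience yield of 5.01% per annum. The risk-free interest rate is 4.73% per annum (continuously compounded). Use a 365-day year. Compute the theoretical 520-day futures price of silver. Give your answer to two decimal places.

Net carry = r + u − y = 0.0473 + 0.0206 − 0.0501 = 0.0178
F = S·e^((r+u−y)T) = 15.46 · e^(0.0178 × 520/365) = 15.46 · e^0.025359
= 15.46 × 1.025683 = £15.86 per troy ounce

£15.86 per troy ounce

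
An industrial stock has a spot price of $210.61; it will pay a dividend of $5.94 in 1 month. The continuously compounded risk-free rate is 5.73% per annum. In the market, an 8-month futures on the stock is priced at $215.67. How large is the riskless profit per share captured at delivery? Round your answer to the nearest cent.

PV(dividends) I = 5.94·e^(−0.0573·1/12) = 5.9117
Fair futures F* = (S − I)·e^(rT) = (210.61 − 5.9117)·e^0.038200 = 204.6983 × 1.038939 = 212.6690
Market $215.67 > fair 212.6690: forward overpriced → cash-and-carry (borrow at r, buy the stock and collect the dividends, short the forward).
Profit at T = |F_mkt − F*| = |215.67 − 212.6690| = $3.00 per share

$3.00 per share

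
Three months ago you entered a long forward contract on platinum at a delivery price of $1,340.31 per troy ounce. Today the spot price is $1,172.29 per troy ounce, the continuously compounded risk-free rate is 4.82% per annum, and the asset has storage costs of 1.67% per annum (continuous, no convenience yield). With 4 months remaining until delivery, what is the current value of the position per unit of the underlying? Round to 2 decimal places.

Current fair forward for the remaining 4 months: F = S·e^((r + u)·T), (r + u) = 0.0482 + 0.0167 = 0.0649
F = 1172.29 · e^(0.0649 × 4/12) = 1172.29 × 1.02186903 = 1197.9268
Value of long forward = (F − K)·e^(−rT) = (1197.9268 − 1340.31) · e^(−0.0482·4/12)
= -142.3832 × 0.98406171 = -140.11

-$140.11 per troy ounce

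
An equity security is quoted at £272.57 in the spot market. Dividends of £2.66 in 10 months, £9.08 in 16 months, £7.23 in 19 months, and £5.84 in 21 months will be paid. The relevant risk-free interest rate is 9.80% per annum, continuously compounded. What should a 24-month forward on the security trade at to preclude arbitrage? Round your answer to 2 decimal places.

PV(dividends) I = 2.66·e^(−0.0980·10/12) + 9.08·e^(−0.0980·16/12) + 7.23·e^(−0.0980·19/12) + 5.84·e^(−0.0980·21/12)
I = 2.4514 + 7.9678 + 6.1908 + 4.9196 = 21.5296
F = (S − I)·e^(rT) = (272.57 − 21.5296) · e^(0.0980·24/12)
= 251.0404 · e^0.196000 = 251.0404 × 1.216527 = £305.40

£305.40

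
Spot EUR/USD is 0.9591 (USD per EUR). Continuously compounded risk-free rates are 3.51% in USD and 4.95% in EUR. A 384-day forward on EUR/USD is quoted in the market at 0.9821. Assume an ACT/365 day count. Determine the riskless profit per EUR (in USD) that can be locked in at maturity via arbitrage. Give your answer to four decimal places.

0.0374 per EUR (in USD)

Fair forward: F* = S·e^(carry·T), with carry = (r_USD − r_EUR) = 0.0351 − 0.0495 = -0.0144
F* = 0.9591 · e^(-0.0144 × 384/365) = 0.9591 · e^-0.015150 = 0.9591 × 0.984964 = 0.9447
Market 0.9821 > fair 0.9447: forward overpriced → cash-and-carry (buy spot, short the forward).
At maturity, profit = |F_mkt − F*| = |0.9821 − 0.9447| = 0.0374 per EUR (in USD)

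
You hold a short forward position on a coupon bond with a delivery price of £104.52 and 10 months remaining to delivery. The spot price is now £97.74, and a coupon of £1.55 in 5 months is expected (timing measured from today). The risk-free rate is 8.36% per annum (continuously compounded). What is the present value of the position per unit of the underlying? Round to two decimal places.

PV(remaining coupons) I = 1.55·e^(−0.0836·5/12) = 1.4969
Current forward F = (S − I)·e^(rT) = (97.74 − 1.4969)·e^(0.0836·10/12) = 96.2431 × 1.072151 = 103.1871
Value (long) = (F − K)·e^(−rT) = (103.1871 − 104.52) × 0.932705 = -1.2432
Short position value = −(long value) = £1.24

£1.24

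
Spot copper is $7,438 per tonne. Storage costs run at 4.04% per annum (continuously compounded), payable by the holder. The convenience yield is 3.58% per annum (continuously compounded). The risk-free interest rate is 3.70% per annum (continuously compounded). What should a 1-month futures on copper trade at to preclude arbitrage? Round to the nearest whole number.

$7,464 per tonne

Net carry = r + u − y = 0.0370 + 0.0404 − 0.0358 = 0.0416
F = S·e^((r+u−y)T) = 7438 · e^(0.0416 × 1/12) = 7438 · e^0.003467
= 7438 × 1.003473 = $7,464 per tonne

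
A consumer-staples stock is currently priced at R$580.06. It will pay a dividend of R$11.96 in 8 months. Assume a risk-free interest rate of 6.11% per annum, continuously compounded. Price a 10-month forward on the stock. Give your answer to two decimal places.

PV(dividends) I = 11.96·e^(−0.0611·8/12)
I = 11.4826
F = (S − I)·e^(rT) = (580.06 − 11.4826) · e^(0.0611·10/12)
= 568.5774 · e^0.050917 = 568.5774 × 1.052236 = R$598.28

R$598.28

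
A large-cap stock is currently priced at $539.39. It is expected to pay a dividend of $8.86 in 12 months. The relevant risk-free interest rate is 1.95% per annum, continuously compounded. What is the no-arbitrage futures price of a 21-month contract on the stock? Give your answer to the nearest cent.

PV(dividends) I = 8.86·e^(−0.0195·12/12)
I = 8.6889
F = (S − I)·e^(rT) = (539.39 − 8.6889) · e^(0.0195·21/12)
= 530.7011 · e^0.034125 = 530.7011 × 1.034714 = $549.12

$549.12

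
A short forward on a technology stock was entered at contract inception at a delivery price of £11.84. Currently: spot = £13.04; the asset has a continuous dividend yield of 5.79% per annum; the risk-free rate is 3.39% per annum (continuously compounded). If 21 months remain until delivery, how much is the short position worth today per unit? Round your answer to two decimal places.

Current fair forward for the remaining 21 months: F = S·e^((r − q)·T), (r − q) = 0.0339 − 0.0579 = -0.0240
F = 13.04 · e^(-0.0240 × 21/12) = 13.04 × 0.958870 = 12.5037
Value of long forward = (F − K)·e^(−rT) = (12.5037 − 11.84) · e^(−0.0339·21/12)
= 0.6637 × 0.942400 = 0.63
Short position value = −(long value) = -£0.63

-£0.63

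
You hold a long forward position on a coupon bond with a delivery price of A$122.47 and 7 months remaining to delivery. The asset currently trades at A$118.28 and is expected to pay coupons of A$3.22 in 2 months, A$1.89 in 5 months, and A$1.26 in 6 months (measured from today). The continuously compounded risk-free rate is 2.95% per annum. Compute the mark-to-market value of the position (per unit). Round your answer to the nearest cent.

-A$8.41

PV(remaining coupons) I = 3.22·e^(−0.0295·2/12) + 1.89·e^(−0.0295·5/12) + 1.26·e^(−0.0295·6/12) = 6.3127
Current forward F = (S − I)·e^(rT) = (118.28 − 6.3127)·e^(0.0295·7/12) = 111.9673 × 1.017357 = 113.9107
Value (long) = (F − K)·e^(−rT) = (113.9107 − 122.47) × 0.982939 = -8.4133
Value = -A$8.41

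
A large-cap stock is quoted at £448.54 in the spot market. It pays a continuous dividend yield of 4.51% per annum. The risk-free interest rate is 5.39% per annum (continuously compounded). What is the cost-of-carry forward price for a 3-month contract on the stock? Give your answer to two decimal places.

£449.53

F = S·e^((r − q)T) = 448.54 · e^((0.0539 − 0.0451) × 3/12)
= 448.54 · e^0.002200 = 448.54 × 1.002202
F = £449.53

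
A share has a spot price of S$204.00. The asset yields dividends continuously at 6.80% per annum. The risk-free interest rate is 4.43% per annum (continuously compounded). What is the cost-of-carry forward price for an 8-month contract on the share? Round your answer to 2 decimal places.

S$200.80

F = S·e^((r − q)T) = 204.00 · e^((0.0443 − 0.0680) × 8/12)
= 204.00 · e^-0.015800 = 204.00 × 0.984324
F = S$200.80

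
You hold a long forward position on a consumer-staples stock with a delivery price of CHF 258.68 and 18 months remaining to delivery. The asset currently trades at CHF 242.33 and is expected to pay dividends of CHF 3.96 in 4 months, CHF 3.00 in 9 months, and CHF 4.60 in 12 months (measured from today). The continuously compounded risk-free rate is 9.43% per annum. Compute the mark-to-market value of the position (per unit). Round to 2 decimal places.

PV(remaining dividends) I = 3.96·e^(−0.0943·4/12) + 3.00·e^(−0.0943·9/12) + 4.60·e^(−0.0943·12/12) = 10.8187
Current forward F = (S − I)·e^(rT) = (242.33 − 10.8187)·e^(0.0943·18/12) = 231.5113 × 1.151943 = 266.6878
Value (long) = (F − K)·e^(−rT) = (266.6878 − 258.68) × 0.868099 = 6.9516
Value = CHF 6.95

CHF 6.95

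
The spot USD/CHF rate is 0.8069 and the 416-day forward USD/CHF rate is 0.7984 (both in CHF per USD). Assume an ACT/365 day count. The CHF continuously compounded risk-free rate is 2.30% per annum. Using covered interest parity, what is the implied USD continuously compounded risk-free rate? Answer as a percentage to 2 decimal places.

3.23%

F = S·e^((r_CHF − r_USD)T) ⇒ r_USD = r_CHF − ln(F/S)/T
ln(0.7984/0.8069) = -0.010590; /(416/365) = -0.009292
r_USD = 0.0230 + 0.009292 = 0.032292
r_USD = 3.23%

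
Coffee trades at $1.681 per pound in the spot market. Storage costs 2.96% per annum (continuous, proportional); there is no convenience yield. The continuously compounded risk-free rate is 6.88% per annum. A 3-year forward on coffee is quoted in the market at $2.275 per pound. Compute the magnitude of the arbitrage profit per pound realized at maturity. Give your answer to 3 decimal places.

$0.017 per pound

Fair forward: F* = S·e^(carry·T), with carry = (r + u) = 0.0688 + 0.0296 = 0.0984
F* = 1.681 · e^(0.0984 × 3) = 1.681 · e^0.295200 = 1.681 × 1.343395 = $2.2582
Market $2.275 > fair $2.2582: forward overpriced → cash-and-carry (buy spot, short the forward).
At maturity, profit = |F_mkt − F*| = |2.275 − 2.2582| = $0.017 per pound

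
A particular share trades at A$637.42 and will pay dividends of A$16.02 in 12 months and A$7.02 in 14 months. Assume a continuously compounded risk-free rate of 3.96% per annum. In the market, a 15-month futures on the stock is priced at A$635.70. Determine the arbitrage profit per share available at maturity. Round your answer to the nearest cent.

PV(dividends) I = 16.02·e^(−0.0396·12/12) + 7.02·e^(−0.0396·14/12) = 22.1011
Fair futures F* = (S − I)·e^(rT) = (637.42 − 22.1011)·e^0.049500 = 615.3189 × 1.050746 = 646.5439
Market A$635.70 < fair 646.5439: forward underpriced → reverse cash-and-carry (short the stock, invest proceeds at r, pay the dividends, go long the forward).
Profit at T = |F_mkt − F*| = |635.70 − 646.5439| = A$10.84 per share

A$10.84 per share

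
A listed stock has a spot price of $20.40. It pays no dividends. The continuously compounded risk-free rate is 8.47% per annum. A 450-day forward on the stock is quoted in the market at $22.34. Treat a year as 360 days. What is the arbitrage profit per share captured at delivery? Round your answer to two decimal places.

Fair forward: F* = S·e^(carry·T), with carry = r = 0.0847
F* = 20.40 · e^(0.0847 × 450/360) = 20.40 · e^0.105875 = 20.40 × 1.111683 = $22.6783
Market $22.34 < fair $22.6783: forward underpriced → reverse cash-and-carry (short spot, go long the forward).
At maturity, profit = |F_mkt − F*| = |22.34 − 22.6783| = $0.34 per share

$0.34 per share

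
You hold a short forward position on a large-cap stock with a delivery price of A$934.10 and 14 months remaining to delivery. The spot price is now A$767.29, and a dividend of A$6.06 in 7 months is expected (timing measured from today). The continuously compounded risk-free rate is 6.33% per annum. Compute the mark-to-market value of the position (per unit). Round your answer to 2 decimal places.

PV(remaining dividends) I = 6.06·e^(−0.0633·7/12) = 5.8403
Current forward F = (S − I)·e^(rT) = (767.29 − 5.8403)·e^(0.0633·14/12) = 761.4497 × 1.076645 = 819.8110
Value (long) = (F − K)·e^(−rT) = (819.8110 − 934.10) × 0.928811 = -106.1529
Short position value = −(long value) = A$106.15

A$106.15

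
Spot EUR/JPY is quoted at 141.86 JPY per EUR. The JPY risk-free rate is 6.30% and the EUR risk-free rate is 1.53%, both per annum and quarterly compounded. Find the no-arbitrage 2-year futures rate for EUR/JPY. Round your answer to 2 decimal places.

155.92

By covered interest parity, F = S · (1+r_JPY/4)^(4T) / (1+r_EUR/4)^(4T)
= 141.86 × 1.133169 / 1.031013 = 141.86 × 1.099083
F = 155.92 JPY per EUR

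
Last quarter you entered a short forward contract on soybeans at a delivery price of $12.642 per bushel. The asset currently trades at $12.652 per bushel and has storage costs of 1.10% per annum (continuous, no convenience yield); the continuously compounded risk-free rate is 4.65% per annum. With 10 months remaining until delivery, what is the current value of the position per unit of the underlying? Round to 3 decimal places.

Current fair forward for the remaining 10 months: F = S·e^((r + u)·T), (r + u) = 0.0465 + 0.0110 = 0.0575
F = 12.652 · e^(0.0575 × 10/12) = 12.652 × 1.049083 = 13.2730
Value of long forward = (F − K)·e^(−rT) = (13.2730 − 12.642) · e^(−0.0465·10/12)
= 0.6310 × 0.961991 = 0.607
Short position value = −(long value) = -$0.607

-$0.607 per bushel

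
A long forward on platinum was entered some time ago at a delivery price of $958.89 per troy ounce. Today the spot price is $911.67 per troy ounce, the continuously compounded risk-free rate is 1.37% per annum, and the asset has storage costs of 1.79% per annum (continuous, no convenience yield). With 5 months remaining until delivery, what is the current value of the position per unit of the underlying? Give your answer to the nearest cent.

Current fair forward for the remaining 5 months: F = S·e^((r + u)·T), (r + u) = 0.0137 + 0.0179 = 0.0316
F = 911.67 · e^(0.0316 × 5/12) = 911.67 × 1.013254 = 923.7533
Value of long forward = (F − K)·e^(−rT) = (923.7533 − 958.89) · e^(−0.0137·5/12)
= -35.1367 × 0.994308 = -34.94

-$34.94 per troy ounce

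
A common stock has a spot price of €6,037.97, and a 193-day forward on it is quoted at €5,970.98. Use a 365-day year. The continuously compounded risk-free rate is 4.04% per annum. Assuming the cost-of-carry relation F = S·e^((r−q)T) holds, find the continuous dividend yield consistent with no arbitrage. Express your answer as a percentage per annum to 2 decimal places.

6.15%

From F = S·e^((r−q)T): (r − q) = ln(F/S)/T
ln(5970.98/6037.97) = ln(0.988905) = -0.011157
(r − q) = -0.011157 / (193/365) = -0.021100
q = r − ln(F/S)/T = 0.0404 + 0.021100 = 0.061500
q = 6.15%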